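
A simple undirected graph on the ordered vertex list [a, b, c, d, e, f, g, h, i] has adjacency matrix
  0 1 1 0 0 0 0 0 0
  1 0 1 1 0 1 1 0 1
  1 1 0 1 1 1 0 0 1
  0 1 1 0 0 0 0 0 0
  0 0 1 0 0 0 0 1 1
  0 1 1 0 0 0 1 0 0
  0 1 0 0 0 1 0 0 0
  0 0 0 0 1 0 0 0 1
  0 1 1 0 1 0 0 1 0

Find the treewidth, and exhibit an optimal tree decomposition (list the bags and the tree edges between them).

Treewidth 2.
Bags: B1 = {c, e, i}  B2 = {b, c, i}  B3 = {b, c, f}  B4 = {a, b, c}  B5 = {e, h, i}  B6 = {b, f, g}  B7 = {b, c, d}
Tree: B1–B2, B2–B3, B3–B4, B1–B5, B3–B6, B2–B7

The largest bag has 3 vertices, giving width 2; this decomposition certifies tw(G) ≤ 2. On the other hand G contains the 3-clique {e, h, i}. A clique must lie in a single bag of any decomposition, so no decomposition can have width below 2. Combining the bounds, tw(G) = 2.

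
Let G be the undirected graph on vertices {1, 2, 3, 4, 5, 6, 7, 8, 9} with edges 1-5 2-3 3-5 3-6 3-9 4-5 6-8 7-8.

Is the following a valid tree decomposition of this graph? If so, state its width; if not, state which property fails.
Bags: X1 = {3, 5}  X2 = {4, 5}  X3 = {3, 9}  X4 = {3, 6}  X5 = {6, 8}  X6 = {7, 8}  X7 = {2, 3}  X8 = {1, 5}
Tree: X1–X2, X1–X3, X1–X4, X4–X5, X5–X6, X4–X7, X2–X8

Yes; width 1.

Every vertex of G appears in some bag (union = {1, 2, 3, 4, 5, 6, 7, 8, 9}); every edge is covered by a bag; and for each vertex v the set of bags containing v is connected in the bag tree. The decomposition is therefore valid. The largest bag has 2 vertices, so the width is 1.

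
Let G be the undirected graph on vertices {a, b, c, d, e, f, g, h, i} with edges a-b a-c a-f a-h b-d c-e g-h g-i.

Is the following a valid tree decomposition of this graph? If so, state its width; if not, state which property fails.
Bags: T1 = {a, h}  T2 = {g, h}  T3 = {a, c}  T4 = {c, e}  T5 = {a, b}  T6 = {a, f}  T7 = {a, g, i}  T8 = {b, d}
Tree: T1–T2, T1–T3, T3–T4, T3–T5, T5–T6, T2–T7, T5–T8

A tree decomposition must satisfy three properties: every vertex lies in some bag; for every edge, both endpoints lie together in some bag; and for every vertex, the bags containing it form a connected subtree. Here bags containing vertex a are not connected in the tree, so the decomposition is invalid.

No — bags containing vertex a are not connected in the tree.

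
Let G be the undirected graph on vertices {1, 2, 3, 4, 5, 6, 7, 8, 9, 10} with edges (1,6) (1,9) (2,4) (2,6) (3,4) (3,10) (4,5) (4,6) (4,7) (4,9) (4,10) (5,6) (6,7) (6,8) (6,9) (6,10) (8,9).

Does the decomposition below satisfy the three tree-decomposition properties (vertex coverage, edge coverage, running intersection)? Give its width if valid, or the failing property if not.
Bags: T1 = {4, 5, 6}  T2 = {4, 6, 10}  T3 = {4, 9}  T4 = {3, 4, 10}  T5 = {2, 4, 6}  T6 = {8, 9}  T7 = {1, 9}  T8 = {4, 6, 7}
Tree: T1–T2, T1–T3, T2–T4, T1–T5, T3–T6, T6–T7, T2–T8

No — edge (6,9) lies in no bag.

A tree decomposition must satisfy three properties: every vertex lies in some bag; for every edge, both endpoints lie together in some bag; and for every vertex, the bags containing it form a connected subtree. Here edge (6,9) lies in no bag, so the decomposition is invalid.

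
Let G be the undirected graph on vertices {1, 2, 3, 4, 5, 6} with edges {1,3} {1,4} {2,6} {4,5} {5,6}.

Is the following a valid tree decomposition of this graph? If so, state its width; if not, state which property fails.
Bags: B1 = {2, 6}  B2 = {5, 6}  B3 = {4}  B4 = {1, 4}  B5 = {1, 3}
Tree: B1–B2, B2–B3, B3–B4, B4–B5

No — edge (5,4) lies in no bag.

A tree decomposition must satisfy three properties: every vertex lies in some bag; for every edge, both endpoints lie together in some bag; and for every vertex, the bags containing it form a connected subtree. Here edge (5,4) lies in no bag, so the decomposition is invalid.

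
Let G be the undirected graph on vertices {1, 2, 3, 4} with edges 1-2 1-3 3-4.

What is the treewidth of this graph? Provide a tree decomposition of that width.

Treewidth 1.
One optimal decomposition is:
Bags: B1 = {1, 2}  B2 = {1, 3}  B3 = {3, 4}
Tree: B1–B2, B2–B3

Every bag has size at most 2, so the width is 2 − 1 = 1 and tw(G) ≤ 1. G has an edge, so its treewidth is at least 1. Hence tw(G) = 1 exactly.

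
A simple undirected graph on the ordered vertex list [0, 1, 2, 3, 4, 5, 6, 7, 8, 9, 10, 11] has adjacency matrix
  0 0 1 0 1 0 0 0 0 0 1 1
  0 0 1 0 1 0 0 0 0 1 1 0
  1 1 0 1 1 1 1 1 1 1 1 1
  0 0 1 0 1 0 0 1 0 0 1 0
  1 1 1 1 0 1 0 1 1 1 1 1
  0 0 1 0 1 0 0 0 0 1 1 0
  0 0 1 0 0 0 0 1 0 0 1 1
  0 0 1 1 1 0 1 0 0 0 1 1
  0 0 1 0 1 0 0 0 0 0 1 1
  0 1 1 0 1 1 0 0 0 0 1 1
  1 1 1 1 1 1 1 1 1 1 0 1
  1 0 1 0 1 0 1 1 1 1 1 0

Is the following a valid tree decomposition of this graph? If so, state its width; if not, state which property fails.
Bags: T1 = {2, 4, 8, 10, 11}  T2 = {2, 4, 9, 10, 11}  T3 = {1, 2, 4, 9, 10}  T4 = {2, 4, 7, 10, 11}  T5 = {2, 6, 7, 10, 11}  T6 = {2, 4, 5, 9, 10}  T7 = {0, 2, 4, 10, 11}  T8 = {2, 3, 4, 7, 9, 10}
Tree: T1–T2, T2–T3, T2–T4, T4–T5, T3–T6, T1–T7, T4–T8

No — bags containing vertex 9 are not connected in the tree.

A tree decomposition must satisfy three properties: every vertex lies in some bag; for every edge, both endpoints lie together in some bag; and for every vertex, the bags containing it form a connected subtree. Here bags containing vertex 9 are not connected in the tree, so the decomposition is invalid.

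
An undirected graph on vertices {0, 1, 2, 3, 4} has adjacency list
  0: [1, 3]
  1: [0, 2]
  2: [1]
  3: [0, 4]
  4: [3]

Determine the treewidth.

1

A width-1 tree decomposition is:
Bags: B1 = {1, 2}  B2 = {0, 1}  B3 = {0, 3}  B4 = {3, 4}
Tree: B1–B2, B2–B3, B3–B4
The largest bag has 2 vertices, giving width 1; this decomposition certifies tw(G) ≤ 1. G has an edge, so its treewidth is at least 1. Therefore the treewidth is 1.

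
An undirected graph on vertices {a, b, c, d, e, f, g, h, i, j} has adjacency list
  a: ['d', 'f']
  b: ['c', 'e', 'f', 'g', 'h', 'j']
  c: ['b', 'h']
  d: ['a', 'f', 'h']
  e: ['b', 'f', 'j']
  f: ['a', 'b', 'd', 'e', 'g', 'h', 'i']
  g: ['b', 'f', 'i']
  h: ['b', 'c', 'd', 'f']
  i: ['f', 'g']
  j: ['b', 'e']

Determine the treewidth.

2

A width-2 tree decomposition is:
Bags: B1 = {b, f, g}  B2 = {b, e, f}  B3 = {f, g, i}  B4 = {b, f, h}  B5 = {b, c, h}  B6 = {d, f, h}  B7 = {a, d, f}  B8 = {b, e, j}
Tree: B1–B2, B1–B3, B1–B4, B4–B5, B4–B6, B6–B7, B2–B8
Each bag holds 3 vertices, so the decomposition has width 2, which upper-bounds the treewidth. For the lower bound, the 3 vertices {b, e, j} are pairwise adjacent, and any tree decomposition puts a clique entirely inside one bag — forcing width ≥ 2. Hence tw(G) = 2 exactly.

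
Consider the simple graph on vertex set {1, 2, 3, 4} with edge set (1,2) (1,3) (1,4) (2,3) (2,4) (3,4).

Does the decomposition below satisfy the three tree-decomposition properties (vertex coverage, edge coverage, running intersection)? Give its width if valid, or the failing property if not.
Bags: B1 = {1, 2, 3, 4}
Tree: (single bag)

Yes; width 3.

Vertex coverage: the bags together contain {1, 2, 3, 4}, the full vertex set. Edge coverage: each edge of G has both endpoints in at least one bag. Running intersection: for every vertex, the bags containing it form a connected subtree. All three properties hold, so this is a valid tree decomposition of width max|bag| − 1 = 3, and hence tw(G) ≤ 3.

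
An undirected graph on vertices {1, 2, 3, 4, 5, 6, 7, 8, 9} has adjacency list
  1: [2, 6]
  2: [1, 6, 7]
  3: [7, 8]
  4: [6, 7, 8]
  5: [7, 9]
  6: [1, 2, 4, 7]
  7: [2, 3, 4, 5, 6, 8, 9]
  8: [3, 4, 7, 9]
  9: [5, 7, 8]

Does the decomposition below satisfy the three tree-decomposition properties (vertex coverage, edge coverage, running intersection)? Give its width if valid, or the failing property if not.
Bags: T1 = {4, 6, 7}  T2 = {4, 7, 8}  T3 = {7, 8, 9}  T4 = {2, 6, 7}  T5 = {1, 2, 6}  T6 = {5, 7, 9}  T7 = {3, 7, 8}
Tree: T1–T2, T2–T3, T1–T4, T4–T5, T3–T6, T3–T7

Yes; width 2.

Vertex coverage: the bags together contain {1, 2, 3, 4, 5, 6, 7, 8, 9}, the full vertex set. Edge coverage: each edge of G has both endpoints in at least one bag. Running intersection: for every vertex, the bags containing it form a connected subtree. All three properties hold, so this is a valid tree decomposition of width max|bag| − 1 = 2, and hence tw(G) ≤ 2.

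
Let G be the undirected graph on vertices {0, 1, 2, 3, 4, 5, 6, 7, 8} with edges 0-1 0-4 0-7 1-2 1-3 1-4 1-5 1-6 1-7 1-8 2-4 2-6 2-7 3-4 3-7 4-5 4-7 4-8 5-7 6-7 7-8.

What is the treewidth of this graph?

3

A width-3 tree decomposition is:
Bags: B1 = {1, 4, 7, 8}  B2 = {1, 4, 5, 7}  B3 = {1, 3, 4, 7}  B4 = {1, 2, 4, 7}  B5 = {0, 1, 4, 7}  B6 = {1, 2, 6, 7}
Tree: B1–B2, B1–B3, B3–B4, B1–B5, B4–B6
The largest bag has 4 vertices, giving width 3; this decomposition certifies tw(G) ≤ 3. On the other hand G contains the 4-clique {0, 1, 4, 7}. A clique must lie in a single bag of any decomposition, so no decomposition can have width below 3. Hence tw(G) = 3 exactly.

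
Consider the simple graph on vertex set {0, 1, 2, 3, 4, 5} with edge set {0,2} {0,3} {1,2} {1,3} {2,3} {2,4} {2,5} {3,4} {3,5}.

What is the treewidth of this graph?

2

A width-2 tree decomposition is:
Bags: B1 = {2, 3, 5}  B2 = {1, 2, 3}  B3 = {0, 2, 3}  B4 = {2, 3, 4}
Tree: B1–B2, B2–B3, B1–B4
Every bag has size at most 3, so the width is 3 − 1 = 2 and tw(G) ≤ 2. For the lower bound, the 3 vertices {0, 2, 3} are pairwise adjacent, and any tree decomposition puts a clique entirely inside one bag — forcing width ≥ 2. Hence tw(G) = 2 exactly.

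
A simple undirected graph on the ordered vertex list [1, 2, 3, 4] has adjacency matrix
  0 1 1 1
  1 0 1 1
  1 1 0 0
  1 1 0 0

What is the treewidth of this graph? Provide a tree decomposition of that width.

Every bag has size at most 3, so the width is 3 − 1 = 2 and tw(G) ≤ 2. On the other hand G contains the 3-clique {1, 2, 3}. A clique must lie in a single bag of any decomposition, so no decomposition can have width below 2. Therefore the treewidth is 2.

Treewidth 2.
Bags: B1 = {1, 2, 3}  B2 = {1, 2, 4}
Tree: B1–B2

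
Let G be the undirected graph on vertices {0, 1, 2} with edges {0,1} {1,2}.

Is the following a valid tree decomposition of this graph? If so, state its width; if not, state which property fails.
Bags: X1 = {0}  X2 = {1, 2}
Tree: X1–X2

A tree decomposition must satisfy three properties: every vertex lies in some bag; for every edge, both endpoints lie together in some bag; and for every vertex, the bags containing it form a connected subtree. Here edge (1,0) lies in no bag, so the decomposition is invalid.

No — edge (1,0) lies in no bag.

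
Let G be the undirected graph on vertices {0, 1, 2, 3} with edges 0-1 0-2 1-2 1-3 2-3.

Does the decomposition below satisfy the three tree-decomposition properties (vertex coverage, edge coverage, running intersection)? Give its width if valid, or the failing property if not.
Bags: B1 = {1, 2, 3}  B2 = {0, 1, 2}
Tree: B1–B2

Yes; width 2.

Every vertex of G appears in some bag (union = {0, 1, 2, 3}); every edge is covered by a bag; and for each vertex v the set of bags containing v is connected in the bag tree. The decomposition is therefore valid. The largest bag has 3 vertices, so the width is 2.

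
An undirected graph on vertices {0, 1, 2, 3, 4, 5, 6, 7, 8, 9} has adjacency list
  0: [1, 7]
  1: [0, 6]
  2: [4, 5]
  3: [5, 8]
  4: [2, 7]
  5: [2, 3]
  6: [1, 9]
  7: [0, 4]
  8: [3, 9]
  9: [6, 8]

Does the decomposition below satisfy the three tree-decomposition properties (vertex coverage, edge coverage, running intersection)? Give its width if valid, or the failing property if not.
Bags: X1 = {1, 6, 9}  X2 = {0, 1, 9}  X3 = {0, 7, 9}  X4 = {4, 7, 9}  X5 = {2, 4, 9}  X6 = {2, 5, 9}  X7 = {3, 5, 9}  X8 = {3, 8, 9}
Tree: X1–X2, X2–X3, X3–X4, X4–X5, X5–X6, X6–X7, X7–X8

Yes; width 2.

Checking the three conditions: (i) the bags cover all of {0, 1, 2, 3, 4, 5, 6, 7, 8, 9}; (ii) for each edge, some bag contains both endpoints; (iii) the bags containing any fixed vertex form a subtree. All hold, so the decomposition is valid with width 3 − 1 = 2.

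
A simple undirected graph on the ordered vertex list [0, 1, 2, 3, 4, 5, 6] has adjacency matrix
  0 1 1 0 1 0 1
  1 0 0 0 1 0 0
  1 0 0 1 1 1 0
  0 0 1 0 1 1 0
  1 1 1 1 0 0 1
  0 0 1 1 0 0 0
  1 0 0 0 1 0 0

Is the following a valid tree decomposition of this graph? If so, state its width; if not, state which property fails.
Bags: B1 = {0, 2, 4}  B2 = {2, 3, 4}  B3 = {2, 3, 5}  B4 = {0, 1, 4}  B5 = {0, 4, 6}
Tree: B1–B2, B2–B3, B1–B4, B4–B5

Yes; width 2.

Vertex coverage: the bags together contain {0, 1, 2, 3, 4, 5, 6}, the full vertex set. Edge coverage: each edge of G has both endpoints in at least one bag. Running intersection: for every vertex, the bags containing it form a connected subtree. All three properties hold, so this is a valid tree decomposition of width max|bag| − 1 = 2, and hence tw(G) ≤ 2.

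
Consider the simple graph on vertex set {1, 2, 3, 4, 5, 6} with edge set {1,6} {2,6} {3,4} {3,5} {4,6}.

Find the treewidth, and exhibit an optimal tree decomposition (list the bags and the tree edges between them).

The largest bag has 2 vertices, giving width 1; this decomposition certifies tw(G) ≤ 1. G has an edge, so its treewidth is at least 1. Combining the bounds, tw(G) = 1.

Treewidth 1.
One optimal decomposition is:
Bags: B1 = {4, 6}  B2 = {2, 6}  B3 = {3, 4}  B4 = {3, 5}  B5 = {1, 6}
Tree: B1–B2, B1–B3, B3–B4, B2–B5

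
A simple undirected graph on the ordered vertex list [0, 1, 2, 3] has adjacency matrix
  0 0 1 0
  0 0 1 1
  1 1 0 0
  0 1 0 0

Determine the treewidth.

A width-1 tree decomposition is:
Bags: B1 = {1, 3}  B2 = {1, 2}  B3 = {0, 2}
Tree: B1–B2, B2–B3
Every bag has size at most 2, so the width is 2 − 1 = 1 and tw(G) ≤ 1. Since G has at least one edge (e.g. 3–1), it is not an edgeless graph, so tw(G) ≥ 1. Hence tw(G) = 1 exactly.

1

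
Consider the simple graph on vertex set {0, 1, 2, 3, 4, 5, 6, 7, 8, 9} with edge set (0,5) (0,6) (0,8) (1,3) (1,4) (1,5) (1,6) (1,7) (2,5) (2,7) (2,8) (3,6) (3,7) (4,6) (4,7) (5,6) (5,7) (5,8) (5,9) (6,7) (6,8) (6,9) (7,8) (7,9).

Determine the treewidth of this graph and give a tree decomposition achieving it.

Every bag has size at most 4, so the width is 4 − 1 = 3 and tw(G) ≤ 3. On the other hand G contains the 4-clique {2, 5, 7, 8}. A clique must lie in a single bag of any decomposition, so no decomposition can have width below 3. Therefore the treewidth is 3.

Treewidth 3.
One optimal decomposition is:
Bags: B1 = {1, 5, 6, 7}  B2 = {5, 6, 7, 9}  B3 = {1, 3, 6, 7}  B4 = {5, 6, 7, 8}  B5 = {2, 5, 7, 8}  B6 = {1, 4, 6, 7}  B7 = {0, 5, 6, 8}
Tree: B1–B2, B1–B3, B2–B4, B4–B5, B1–B6, B4–B7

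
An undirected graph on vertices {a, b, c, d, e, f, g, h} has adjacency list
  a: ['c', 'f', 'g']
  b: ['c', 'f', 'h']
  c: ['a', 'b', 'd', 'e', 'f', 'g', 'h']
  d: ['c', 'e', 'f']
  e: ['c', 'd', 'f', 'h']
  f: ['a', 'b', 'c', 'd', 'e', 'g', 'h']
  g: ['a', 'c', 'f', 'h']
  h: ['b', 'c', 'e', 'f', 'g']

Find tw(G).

A width-3 tree decomposition is:
Bags: B1 = {c, e, f, h}  B2 = {c, d, e, f}  B3 = {b, c, f, h}  B4 = {c, f, g, h}  B5 = {a, c, f, g}
Tree: B1–B2, B1–B3, B1–B4, B4–B5
The largest bag has 4 vertices, giving width 3; this decomposition certifies tw(G) ≤ 3. For the lower bound, the 4 vertices {c, d, e, f} are pairwise adjacent, and any tree decomposition puts a clique entirely inside one bag — forcing width ≥ 3. Hence tw(G) = 3 exactly.

3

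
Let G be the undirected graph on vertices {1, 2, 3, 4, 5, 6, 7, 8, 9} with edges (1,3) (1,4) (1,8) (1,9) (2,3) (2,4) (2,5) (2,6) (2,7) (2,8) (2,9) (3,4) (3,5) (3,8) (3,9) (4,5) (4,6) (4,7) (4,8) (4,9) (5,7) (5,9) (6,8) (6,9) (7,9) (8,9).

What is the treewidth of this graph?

A width-4 tree decomposition is:
Bags: B1 = {2, 3, 4, 8, 9}  B2 = {2, 3, 4, 5, 9}  B3 = {1, 3, 4, 8, 9}  B4 = {2, 4, 5, 7, 9}  B5 = {2, 4, 6, 8, 9}
Tree: B1–B2, B1–B3, B2–B4, B1–B5
The largest bag has 5 vertices, giving width 4; this decomposition certifies tw(G) ≤ 4. On the other hand G contains the 5-clique {1, 3, 4, 8, 9}. A clique must lie in a single bag of any decomposition, so no decomposition can have width below 4. Therefore the treewidth is 4.

4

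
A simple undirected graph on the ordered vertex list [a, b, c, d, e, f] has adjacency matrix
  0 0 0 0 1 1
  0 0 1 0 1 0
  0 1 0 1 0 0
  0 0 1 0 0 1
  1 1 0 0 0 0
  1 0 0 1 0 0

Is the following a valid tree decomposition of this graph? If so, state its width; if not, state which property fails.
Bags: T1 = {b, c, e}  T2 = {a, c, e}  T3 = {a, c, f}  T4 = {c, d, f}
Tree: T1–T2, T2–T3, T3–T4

Checking the three conditions: (i) the bags cover all of {a, b, c, d, e, f}; (ii) for each edge, some bag contains both endpoints; (iii) the bags containing any fixed vertex form a subtree. All hold, so the decomposition is valid with width 3 − 1 = 2.

Yes; width 2.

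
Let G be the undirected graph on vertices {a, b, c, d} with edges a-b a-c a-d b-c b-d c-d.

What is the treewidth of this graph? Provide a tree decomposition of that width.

Treewidth 3.
One such decomposition:
Bags: B1 = {a, b, c, d}
Tree: (single bag)

A single bag containing all 4 vertices is trivially a valid decomposition of width 3. For the lower bound, the 4 vertices {a, b, c, d} are pairwise adjacent, and any tree decomposition puts a clique entirely inside one bag — forcing width ≥ 3. The upper and lower bounds meet at 3, so that is the treewidth.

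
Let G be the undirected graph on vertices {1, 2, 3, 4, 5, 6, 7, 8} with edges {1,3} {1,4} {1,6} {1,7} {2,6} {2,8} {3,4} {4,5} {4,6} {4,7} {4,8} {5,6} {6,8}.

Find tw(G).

2

A width-2 tree decomposition is:
Bags: B1 = {4, 5, 6}  B2 = {4, 6, 8}  B3 = {1, 4, 6}  B4 = {1, 4, 7}  B5 = {1, 3, 4}  B6 = {2, 6, 8}
Tree: B1–B2, B2–B3, B3–B4, B4–B5, B2–B6
Every bag has size at most 3, so the width is 3 − 1 = 2 and tw(G) ≤ 2. On the other hand G contains the 3-clique {2, 6, 8}. A clique must lie in a single bag of any decomposition, so no decomposition can have width below 2. Hence tw(G) = 2 exactly.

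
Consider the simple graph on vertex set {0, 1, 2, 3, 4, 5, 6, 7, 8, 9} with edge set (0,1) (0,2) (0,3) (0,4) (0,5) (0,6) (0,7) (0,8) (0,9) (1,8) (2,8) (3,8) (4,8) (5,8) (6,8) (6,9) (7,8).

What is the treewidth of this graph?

A width-2 tree decomposition is:
Bags: B1 = {0, 5, 8}  B2 = {0, 1, 8}  B3 = {0, 3, 8}  B4 = {0, 2, 8}  B5 = {0, 6, 8}  B6 = {0, 4, 8}  B7 = {0, 7, 8}  B8 = {0, 6, 9}
Tree: B1–B2, B1–B3, B1–B4, B3–B5, B1–B6, B5–B7, B5–B8
Each bag holds 3 vertices, so the decomposition has width 2, which upper-bounds the treewidth. For the lower bound, the 3 vertices {0, 1, 8} are pairwise adjacent, and any tree decomposition puts a clique entirely inside one bag — forcing width ≥ 2. Hence tw(G) = 2 exactly.

2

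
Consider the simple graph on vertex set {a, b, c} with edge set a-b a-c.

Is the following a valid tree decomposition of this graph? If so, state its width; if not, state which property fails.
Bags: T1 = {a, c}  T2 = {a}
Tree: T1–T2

A tree decomposition must satisfy three properties: every vertex lies in some bag; for every edge, both endpoints lie together in some bag; and for every vertex, the bags containing it form a connected subtree. Here vertex b appears in no bag, so the decomposition is invalid.

No — vertex b appears in no bag.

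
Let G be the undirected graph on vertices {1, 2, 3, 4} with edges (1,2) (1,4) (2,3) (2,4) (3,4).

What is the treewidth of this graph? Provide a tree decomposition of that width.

Every bag has size at most 3, so the width is 3 − 1 = 2 and tw(G) ≤ 2. For the lower bound, the 3 vertices {1, 2, 4} are pairwise adjacent, and any tree decomposition puts a clique entirely inside one bag — forcing width ≥ 2. Therefore the treewidth is 2.

Treewidth 2.
Bags: B1 = {1, 2, 4}  B2 = {2, 3, 4}
Tree: B1–B2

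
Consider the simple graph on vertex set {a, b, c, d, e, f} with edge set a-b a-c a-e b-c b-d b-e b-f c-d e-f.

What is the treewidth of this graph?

A width-2 tree decomposition is:
Bags: B1 = {a, b, c}  B2 = {b, c, d}  B3 = {a, b, e}  B4 = {b, e, f}
Tree: B1–B2, B1–B3, B3–B4
Each bag holds 3 vertices, so the decomposition has width 2, which upper-bounds the treewidth. For the lower bound, the 3 vertices {b, e, f} are pairwise adjacent, and any tree decomposition puts a clique entirely inside one bag — forcing width ≥ 2. The upper and lower bounds meet at 2, so that is the treewidth.

2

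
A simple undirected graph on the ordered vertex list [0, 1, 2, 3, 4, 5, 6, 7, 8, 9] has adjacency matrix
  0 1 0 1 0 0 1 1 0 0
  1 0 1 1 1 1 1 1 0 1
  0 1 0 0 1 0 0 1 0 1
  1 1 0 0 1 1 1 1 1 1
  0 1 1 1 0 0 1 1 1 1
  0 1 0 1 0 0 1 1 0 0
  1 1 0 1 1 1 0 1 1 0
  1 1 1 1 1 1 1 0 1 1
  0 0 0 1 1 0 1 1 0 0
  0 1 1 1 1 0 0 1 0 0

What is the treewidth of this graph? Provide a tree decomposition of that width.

Each bag holds 5 vertices, so the decomposition has width 4, which upper-bounds the treewidth. For the lower bound, the 5 vertices {3, 4, 6, 7, 8} are pairwise adjacent, and any tree decomposition puts a clique entirely inside one bag — forcing width ≥ 4. Therefore the treewidth is 4.

Treewidth 4.
Bags: B1 = {1, 3, 4, 7, 9}  B2 = {1, 3, 4, 6, 7}  B3 = {3, 4, 6, 7, 8}  B4 = {1, 2, 4, 7, 9}  B5 = {1, 3, 5, 6, 7}  B6 = {0, 1, 3, 6, 7}
Tree: B1–B2, B2–B3, B1–B4, B2–B5, B5–B6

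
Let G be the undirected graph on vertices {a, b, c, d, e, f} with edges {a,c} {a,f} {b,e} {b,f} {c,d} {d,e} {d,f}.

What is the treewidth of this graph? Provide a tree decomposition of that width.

Each bag holds 3 vertices, so the decomposition has width 2, which upper-bounds the treewidth. For the lower bound, G contains the cycle c–a–f–d–c, so G is not a forest; only forests have treewidth ≤ 1, hence tw(G) ≥ 2. Combining the bounds, tw(G) = 2.

Treewidth 2.
One optimal decomposition is:
Bags: B1 = {a, c, d}  B2 = {a, d, f}  B3 = {d, e, f}  B4 = {b, e, f}
Tree: B1–B2, B2–B3, B3–B4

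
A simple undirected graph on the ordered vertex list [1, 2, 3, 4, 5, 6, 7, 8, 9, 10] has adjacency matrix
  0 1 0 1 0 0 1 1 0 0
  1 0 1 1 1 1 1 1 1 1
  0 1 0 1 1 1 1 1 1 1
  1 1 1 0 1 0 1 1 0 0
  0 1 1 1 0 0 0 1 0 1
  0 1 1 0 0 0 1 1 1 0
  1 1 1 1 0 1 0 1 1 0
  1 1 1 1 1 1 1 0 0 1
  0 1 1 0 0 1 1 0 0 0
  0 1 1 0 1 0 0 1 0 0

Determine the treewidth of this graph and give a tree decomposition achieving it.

Treewidth 4.
One optimal decomposition is:
Bags: B1 = {2, 3, 4, 5, 8}  B2 = {2, 3, 4, 7, 8}  B3 = {2, 3, 5, 8, 10}  B4 = {1, 2, 4, 7, 8}  B5 = {2, 3, 6, 7, 8}  B6 = {2, 3, 6, 7, 9}
Tree: B1–B2, B1–B3, B2–B4, B2–B5, B5–B6

Every bag has size at most 5, so the width is 5 − 1 = 4 and tw(G) ≤ 4. For the lower bound, the 5 vertices {1, 2, 4, 7, 8} are pairwise adjacent, and any tree decomposition puts a clique entirely inside one bag — forcing width ≥ 4. Therefore the treewidth is 4.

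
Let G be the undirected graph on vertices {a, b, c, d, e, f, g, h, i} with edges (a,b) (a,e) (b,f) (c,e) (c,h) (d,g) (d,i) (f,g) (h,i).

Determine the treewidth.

2

A width-2 tree decomposition is:
Bags: B1 = {d, g, i}  B2 = {g, h, i}  B3 = {c, g, h}  B4 = {c, e, g}  B5 = {a, e, g}  B6 = {a, b, g}  B7 = {b, f, g}
Tree: B1–B2, B2–B3, B3–B4, B4–B5, B5–B6, B6–B7
The largest bag has 3 vertices, giving width 2; this decomposition certifies tw(G) ≤ 2. For the lower bound, G contains the cycle g–d–i–h–c–e–a–b–f–g, so G is not a forest; only forests have treewidth ≤ 1, hence tw(G) ≥ 2. The upper and lower bounds meet at 2, so that is the treewidth.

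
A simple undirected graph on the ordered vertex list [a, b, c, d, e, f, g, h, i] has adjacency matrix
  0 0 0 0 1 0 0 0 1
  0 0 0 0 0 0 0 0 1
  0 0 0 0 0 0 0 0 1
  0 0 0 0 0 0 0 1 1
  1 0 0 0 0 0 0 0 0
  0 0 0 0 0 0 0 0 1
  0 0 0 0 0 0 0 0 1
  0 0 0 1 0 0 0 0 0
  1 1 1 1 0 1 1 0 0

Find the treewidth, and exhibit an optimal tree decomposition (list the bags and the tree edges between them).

Every bag has size at most 2, so the width is 2 − 1 = 1 and tw(G) ≤ 1. Any graph with an edge has treewidth ≥ 1, and G has the edge i–d. Combining the bounds, tw(G) = 1.

Treewidth 1.
One such decomposition:
Bags: B1 = {d, i}  B2 = {g, i}  B3 = {a, i}  B4 = {f, i}  B5 = {d, h}  B6 = {a, e}  B7 = {c, i}  B8 = {b, i}
Tree: B1–B2, B2–B3, B1–B4, B1–B5, B3–B6, B3–B7, B4–B8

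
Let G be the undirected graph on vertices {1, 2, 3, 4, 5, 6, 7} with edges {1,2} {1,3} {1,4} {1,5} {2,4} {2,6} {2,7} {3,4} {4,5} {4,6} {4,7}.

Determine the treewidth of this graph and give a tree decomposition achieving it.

Treewidth 2.
One such decomposition:
Bags: B1 = {2, 4, 6}  B2 = {2, 4, 7}  B3 = {1, 2, 4}  B4 = {1, 4, 5}  B5 = {1, 3, 4}
Tree: B1–B2, B1–B3, B3–B4, B3–B5

Each bag holds 3 vertices, so the decomposition has width 2, which upper-bounds the treewidth. On the other hand G contains the 3-clique {1, 2, 4}. A clique must lie in a single bag of any decomposition, so no decomposition can have width below 2. Therefore the treewidth is 2.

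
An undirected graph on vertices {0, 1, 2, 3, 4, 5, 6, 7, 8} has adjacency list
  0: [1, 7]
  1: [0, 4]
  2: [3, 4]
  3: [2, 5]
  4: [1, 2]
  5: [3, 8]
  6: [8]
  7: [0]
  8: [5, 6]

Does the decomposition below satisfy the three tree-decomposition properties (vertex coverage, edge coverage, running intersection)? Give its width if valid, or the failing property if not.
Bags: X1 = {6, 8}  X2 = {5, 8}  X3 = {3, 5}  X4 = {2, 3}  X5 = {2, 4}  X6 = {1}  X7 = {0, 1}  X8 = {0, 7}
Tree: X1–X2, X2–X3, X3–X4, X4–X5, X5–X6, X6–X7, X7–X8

A tree decomposition must satisfy three properties: every vertex lies in some bag; for every edge, both endpoints lie together in some bag; and for every vertex, the bags containing it form a connected subtree. Here edge (4,1) lies in no bag, so the decomposition is invalid.

No — edge (4,1) lies in no bag.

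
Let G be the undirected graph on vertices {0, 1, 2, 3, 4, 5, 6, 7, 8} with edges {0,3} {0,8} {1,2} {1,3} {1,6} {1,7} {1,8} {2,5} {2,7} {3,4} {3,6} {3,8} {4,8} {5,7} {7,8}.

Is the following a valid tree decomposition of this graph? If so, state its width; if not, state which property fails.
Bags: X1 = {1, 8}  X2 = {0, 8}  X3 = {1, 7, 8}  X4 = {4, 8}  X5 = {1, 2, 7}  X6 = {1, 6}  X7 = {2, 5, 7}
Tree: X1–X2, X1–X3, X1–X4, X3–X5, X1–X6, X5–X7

A tree decomposition must satisfy three properties: every vertex lies in some bag; for every edge, both endpoints lie together in some bag; and for every vertex, the bags containing it form a connected subtree. Here vertex 3 appears in no bag, so the decomposition is invalid.

No — vertex 3 appears in no bag.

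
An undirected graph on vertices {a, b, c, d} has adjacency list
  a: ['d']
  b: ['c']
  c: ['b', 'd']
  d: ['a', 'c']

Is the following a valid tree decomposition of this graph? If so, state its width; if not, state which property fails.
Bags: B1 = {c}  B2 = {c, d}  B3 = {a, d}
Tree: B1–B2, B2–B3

A tree decomposition must satisfy three properties: every vertex lies in some bag; for every edge, both endpoints lie together in some bag; and for every vertex, the bags containing it form a connected subtree. Here vertex b appears in no bag, so the decomposition is invalid.

No — vertex b appears in no bag.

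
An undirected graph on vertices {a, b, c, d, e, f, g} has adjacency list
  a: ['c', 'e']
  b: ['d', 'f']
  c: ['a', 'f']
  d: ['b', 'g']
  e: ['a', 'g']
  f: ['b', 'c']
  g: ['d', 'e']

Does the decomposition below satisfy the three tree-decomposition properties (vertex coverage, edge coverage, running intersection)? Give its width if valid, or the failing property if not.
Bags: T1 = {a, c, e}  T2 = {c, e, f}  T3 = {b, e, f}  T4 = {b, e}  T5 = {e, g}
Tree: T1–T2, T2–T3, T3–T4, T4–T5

A tree decomposition must satisfy three properties: every vertex lies in some bag; for every edge, both endpoints lie together in some bag; and for every vertex, the bags containing it form a connected subtree. Here vertex d appears in no bag, so the decomposition is invalid.

No — vertex d appears in no bag.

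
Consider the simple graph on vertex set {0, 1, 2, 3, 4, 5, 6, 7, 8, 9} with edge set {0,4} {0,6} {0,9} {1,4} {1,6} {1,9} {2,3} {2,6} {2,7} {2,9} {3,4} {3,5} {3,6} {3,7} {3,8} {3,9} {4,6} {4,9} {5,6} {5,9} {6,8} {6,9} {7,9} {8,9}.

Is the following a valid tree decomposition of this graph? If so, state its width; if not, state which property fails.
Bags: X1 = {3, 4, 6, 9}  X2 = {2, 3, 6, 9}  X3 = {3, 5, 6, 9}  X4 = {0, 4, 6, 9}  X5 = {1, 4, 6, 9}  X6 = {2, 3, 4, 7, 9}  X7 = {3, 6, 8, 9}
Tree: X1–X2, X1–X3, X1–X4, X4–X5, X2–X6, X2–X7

A tree decomposition must satisfy three properties: every vertex lies in some bag; for every edge, both endpoints lie together in some bag; and for every vertex, the bags containing it form a connected subtree. Here bags containing vertex 4 are not connected in the tree, so the decomposition is invalid.

No — bags containing vertex 4 are not connected in the tree.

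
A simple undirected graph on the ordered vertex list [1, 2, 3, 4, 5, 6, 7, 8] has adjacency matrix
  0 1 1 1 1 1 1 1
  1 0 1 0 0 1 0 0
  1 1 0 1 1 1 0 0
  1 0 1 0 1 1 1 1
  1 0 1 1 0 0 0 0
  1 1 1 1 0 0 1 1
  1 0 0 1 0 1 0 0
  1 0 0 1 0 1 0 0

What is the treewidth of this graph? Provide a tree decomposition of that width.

Treewidth 3.
One such decomposition:
Bags: B1 = {1, 3, 4, 6}  B2 = {1, 2, 3, 6}  B3 = {1, 3, 4, 5}  B4 = {1, 4, 6, 7}  B5 = {1, 4, 6, 8}
Tree: B1–B2, B1–B3, B1–B4, B4–B5

Every bag has size at most 4, so the width is 4 − 1 = 3 and tw(G) ≤ 3. On the other hand G contains the 4-clique {1, 2, 3, 6}. A clique must lie in a single bag of any decomposition, so no decomposition can have width below 3. Combining the bounds, tw(G) = 3.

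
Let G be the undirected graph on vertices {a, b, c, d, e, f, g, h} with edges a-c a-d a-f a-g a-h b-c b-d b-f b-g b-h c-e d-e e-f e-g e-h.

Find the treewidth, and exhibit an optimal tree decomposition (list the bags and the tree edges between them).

Treewidth 3.
Bags: B1 = {a, b, d, e}  B2 = {a, b, e, f}  B3 = {a, b, c, e}  B4 = {a, b, e, h}  B5 = {a, b, e, g}
Tree: B1–B2, B2–B3, B3–B4, B4–B5

Every bag has size at most 4, so the width is 4 − 1 = 3 and tw(G) ≤ 3. For the lower bound: the 4 vertex sets {b,d}, {e,f}, {a}, {c} are disjoint, each induces a connected subgraph, and every pair is joined by at least one edge of G. Contracting each set to a single vertex therefore yields K_{4} as a minor, and since treewidth is minor-monotone, tw(G) ≥ tw(K_{4}) = 3. Therefore the treewidth is 3.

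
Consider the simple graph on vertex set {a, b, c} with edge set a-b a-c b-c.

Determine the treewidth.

2

A width-2 tree decomposition is:
Bags: B1 = {a, b, c}
Tree: (single bag)
With just one bag of size 3, the width is 3 − 1 = 2, so tw(G) ≤ 2. On the other hand G contains the 3-clique {a, b, c}. A clique must lie in a single bag of any decomposition, so no decomposition can have width below 2. Combining the bounds, tw(G) = 2.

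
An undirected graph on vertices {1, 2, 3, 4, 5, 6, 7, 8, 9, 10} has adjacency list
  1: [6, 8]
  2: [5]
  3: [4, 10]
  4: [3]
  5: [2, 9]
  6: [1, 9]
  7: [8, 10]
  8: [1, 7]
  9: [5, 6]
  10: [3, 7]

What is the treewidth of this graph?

1

A width-1 tree decomposition is:
Bags: B1 = {2, 5}  B2 = {5, 9}  B3 = {6, 9}  B4 = {1, 6}  B5 = {1, 8}  B6 = {7, 8}  B7 = {7, 10}  B8 = {3, 10}  B9 = {3, 4}
Tree: B1–B2, B2–B3, B3–B4, B4–B5, B5–B6, B6–B7, B7–B8, B8–B9
The largest bag has 2 vertices, giving width 1; this decomposition certifies tw(G) ≤ 1. G has an edge, so its treewidth is at least 1. The upper and lower bounds meet at 1, so that is the treewidth.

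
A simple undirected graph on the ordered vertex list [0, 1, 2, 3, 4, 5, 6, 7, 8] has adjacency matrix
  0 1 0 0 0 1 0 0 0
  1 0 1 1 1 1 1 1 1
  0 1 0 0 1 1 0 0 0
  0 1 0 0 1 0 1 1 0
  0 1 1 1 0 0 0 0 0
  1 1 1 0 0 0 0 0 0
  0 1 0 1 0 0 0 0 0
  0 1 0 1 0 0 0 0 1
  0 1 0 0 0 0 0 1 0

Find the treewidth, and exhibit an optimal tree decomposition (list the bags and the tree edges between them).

Each bag holds 3 vertices, so the decomposition has width 2, which upper-bounds the treewidth. For the lower bound, the 3 vertices {0, 1, 5} are pairwise adjacent, and any tree decomposition puts a clique entirely inside one bag — forcing width ≥ 2. Therefore the treewidth is 2.

Treewidth 2.
One such decomposition:
Bags: B1 = {1, 3, 4}  B2 = {1, 3, 7}  B3 = {1, 2, 4}  B4 = {1, 2, 5}  B5 = {0, 1, 5}  B6 = {1, 7, 8}  B7 = {1, 3, 6}
Tree: B1–B2, B1–B3, B3–B4, B4–B5, B2–B6, B1–B7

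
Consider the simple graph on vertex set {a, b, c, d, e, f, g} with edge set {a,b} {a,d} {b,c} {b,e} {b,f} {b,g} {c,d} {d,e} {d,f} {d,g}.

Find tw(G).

A width-2 tree decomposition is:
Bags: B1 = {b, d, f}  B2 = {b, d, e}  B3 = {b, d, g}  B4 = {b, c, d}  B5 = {a, b, d}
Tree: B1–B2, B2–B3, B3–B4, B4–B5
Every bag has size at most 3, so the width is 3 − 1 = 2 and tw(G) ≤ 2. For the lower bound, G contains the cycle b–f–d–e–b, so G is not a forest; only forests have treewidth ≤ 1, hence tw(G) ≥ 2. Combining the bounds, tw(G) = 2.

2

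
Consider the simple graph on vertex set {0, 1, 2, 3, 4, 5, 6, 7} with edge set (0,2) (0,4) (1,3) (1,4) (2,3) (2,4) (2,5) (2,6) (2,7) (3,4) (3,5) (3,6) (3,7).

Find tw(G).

2

A width-2 tree decomposition is:
Bags: B1 = {0, 2, 4}  B2 = {2, 3, 4}  B3 = {2, 3, 7}  B4 = {2, 3, 6}  B5 = {2, 3, 5}  B6 = {1, 3, 4}
Tree: B1–B2, B2–B3, B2–B4, B2–B5, B2–B6
The largest bag has 3 vertices, giving width 2; this decomposition certifies tw(G) ≤ 2. For the lower bound, the 3 vertices {1, 3, 4} are pairwise adjacent, and any tree decomposition puts a clique entirely inside one bag — forcing width ≥ 2. The upper and lower bounds meet at 2, so that is the treewidth.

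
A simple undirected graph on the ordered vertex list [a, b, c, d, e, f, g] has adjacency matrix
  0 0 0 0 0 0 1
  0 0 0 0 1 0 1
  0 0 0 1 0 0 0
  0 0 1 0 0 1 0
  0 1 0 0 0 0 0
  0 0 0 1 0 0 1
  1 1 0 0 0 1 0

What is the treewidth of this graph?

1

A width-1 tree decomposition is:
Bags: B1 = {a, g}  B2 = {b, g}  B3 = {f, g}  B4 = {b, e}  B5 = {d, f}  B6 = {c, d}
Tree: B1–B2, B2–B3, B2–B4, B3–B5, B5–B6
Every bag has size at most 2, so the width is 2 − 1 = 1 and tw(G) ≤ 1. Any graph with an edge has treewidth ≥ 1, and G has the edge a–g. The upper and lower bounds meet at 1, so that is the treewidth.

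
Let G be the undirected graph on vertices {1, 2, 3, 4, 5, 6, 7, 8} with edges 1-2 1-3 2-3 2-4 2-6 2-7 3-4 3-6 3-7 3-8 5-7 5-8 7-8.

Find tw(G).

A width-2 tree decomposition is:
Bags: B1 = {3, 7, 8}  B2 = {2, 3, 7}  B3 = {1, 2, 3}  B4 = {2, 3, 6}  B5 = {2, 3, 4}  B6 = {5, 7, 8}
Tree: B1–B2, B2–B3, B2–B4, B3–B5, B1–B6
The largest bag has 3 vertices, giving width 2; this decomposition certifies tw(G) ≤ 2. On the other hand G contains the 3-clique {3, 7, 8}. A clique must lie in a single bag of any decomposition, so no decomposition can have width below 2. The upper and lower bounds meet at 2, so that is the treewidth.

2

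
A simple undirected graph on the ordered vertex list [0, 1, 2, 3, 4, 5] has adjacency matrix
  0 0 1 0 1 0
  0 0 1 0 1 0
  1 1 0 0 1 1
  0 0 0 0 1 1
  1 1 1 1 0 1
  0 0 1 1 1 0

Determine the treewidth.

A width-2 tree decomposition is:
Bags: B1 = {0, 2, 4}  B2 = {2, 4, 5}  B3 = {3, 4, 5}  B4 = {1, 2, 4}
Tree: B1–B2, B2–B3, B2–B4
Each bag holds 3 vertices, so the decomposition has width 2, which upper-bounds the treewidth. For the lower bound, the 3 vertices {0, 2, 4} are pairwise adjacent, and any tree decomposition puts a clique entirely inside one bag — forcing width ≥ 2. Therefore the treewidth is 2.

2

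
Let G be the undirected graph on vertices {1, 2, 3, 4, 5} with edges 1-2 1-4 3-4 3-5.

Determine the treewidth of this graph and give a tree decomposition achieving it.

Each bag holds 2 vertices, so the decomposition has width 1, which upper-bounds the treewidth. Since G has at least one edge (e.g. 2–1), it is not an edgeless graph, so tw(G) ≥ 1. Therefore the treewidth is 1.

Treewidth 1.
One optimal decomposition is:
Bags: B1 = {1, 2}  B2 = {1, 4}  B3 = {3, 4}  B4 = {3, 5}
Tree: B1–B2, B2–B3, B3–B4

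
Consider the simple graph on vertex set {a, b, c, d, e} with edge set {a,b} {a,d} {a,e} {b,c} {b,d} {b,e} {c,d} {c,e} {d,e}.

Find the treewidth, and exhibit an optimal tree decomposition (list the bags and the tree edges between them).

Treewidth 3.
One optimal decomposition is:
Bags: B1 = {b, c, d, e}  B2 = {a, b, d, e}
Tree: B1–B2

Every bag has size at most 4, so the width is 4 − 1 = 3 and tw(G) ≤ 3. On the other hand G contains the 4-clique {b, c, d, e}. A clique must lie in a single bag of any decomposition, so no decomposition can have width below 3. Therefore the treewidth is 3.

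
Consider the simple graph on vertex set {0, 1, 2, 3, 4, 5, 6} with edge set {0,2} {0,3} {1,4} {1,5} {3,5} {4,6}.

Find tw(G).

1

A width-1 tree decomposition is:
Bags: B1 = {4, 6}  B2 = {1, 4}  B3 = {1, 5}  B4 = {3, 5}  B5 = {0, 3}  B6 = {0, 2}
Tree: B1–B2, B2–B3, B3–B4, B4–B5, B5–B6
Each bag holds 2 vertices, so the decomposition has width 1, which upper-bounds the treewidth. G has an edge, so its treewidth is at least 1. Combining the bounds, tw(G) = 1.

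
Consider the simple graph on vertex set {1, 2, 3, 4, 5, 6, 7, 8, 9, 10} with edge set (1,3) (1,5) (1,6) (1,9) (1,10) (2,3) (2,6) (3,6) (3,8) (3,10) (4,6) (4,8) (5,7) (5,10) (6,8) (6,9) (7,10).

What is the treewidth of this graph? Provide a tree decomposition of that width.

Treewidth 2.
One optimal decomposition is:
Bags: B1 = {3, 6, 8}  B2 = {4, 6, 8}  B3 = {1, 3, 6}  B4 = {2, 3, 6}  B5 = {1, 3, 10}  B6 = {1, 6, 9}  B7 = {1, 5, 10}  B8 = {5, 7, 10}
Tree: B1–B2, B1–B3, B3–B4, B3–B5, B3–B6, B5–B7, B7–B8

Each bag holds 3 vertices, so the decomposition has width 2, which upper-bounds the treewidth. On the other hand G contains the 3-clique {1, 3, 10}. A clique must lie in a single bag of any decomposition, so no decomposition can have width below 2. Therefore the treewidth is 2.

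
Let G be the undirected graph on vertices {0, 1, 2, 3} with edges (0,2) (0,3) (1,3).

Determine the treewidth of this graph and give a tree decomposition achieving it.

Treewidth 1.
One optimal decomposition is:
Bags: B1 = {1, 3}  B2 = {0, 3}  B3 = {0, 2}
Tree: B1–B2, B2–B3

Every bag has size at most 2, so the width is 2 − 1 = 1 and tw(G) ≤ 1. Since G has at least one edge (e.g. 1–3), it is not an edgeless graph, so tw(G) ≥ 1. Hence tw(G) = 1 exactly.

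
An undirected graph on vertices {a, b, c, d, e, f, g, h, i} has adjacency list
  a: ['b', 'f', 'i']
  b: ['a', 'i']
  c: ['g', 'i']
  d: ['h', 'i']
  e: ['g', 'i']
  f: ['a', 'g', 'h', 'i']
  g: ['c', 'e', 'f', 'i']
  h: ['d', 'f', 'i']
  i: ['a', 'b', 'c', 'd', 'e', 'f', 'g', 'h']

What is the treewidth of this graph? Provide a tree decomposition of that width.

Every bag has size at most 3, so the width is 3 − 1 = 2 and tw(G) ≤ 2. For the lower bound, the 3 vertices {d, h, i} are pairwise adjacent, and any tree decomposition puts a clique entirely inside one bag — forcing width ≥ 2. The upper and lower bounds meet at 2, so that is the treewidth.

Treewidth 2.
One such decomposition:
Bags: B1 = {d, h, i}  B2 = {f, h, i}  B3 = {a, f, i}  B4 = {f, g, i}  B5 = {e, g, i}  B6 = {c, g, i}  B7 = {a, b, i}
Tree: B1–B2, B2–B3, B2–B4, B4–B5, B4–B6, B3–B7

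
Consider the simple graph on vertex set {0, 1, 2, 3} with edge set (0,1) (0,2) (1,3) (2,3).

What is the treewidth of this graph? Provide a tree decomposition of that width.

Every bag has size at most 3, so the width is 3 − 1 = 2 and tw(G) ≤ 2. Since 1–0–2–3–1 is a cycle in G, G is not acyclic. Forests are exactly the graphs of treewidth ≤ 1, so tw(G) ≥ 2. Hence tw(G) = 2 exactly.

Treewidth 2.
One such decomposition:
Bags: B1 = {0, 1, 2}  B2 = {1, 2, 3}
Tree: B1–B2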